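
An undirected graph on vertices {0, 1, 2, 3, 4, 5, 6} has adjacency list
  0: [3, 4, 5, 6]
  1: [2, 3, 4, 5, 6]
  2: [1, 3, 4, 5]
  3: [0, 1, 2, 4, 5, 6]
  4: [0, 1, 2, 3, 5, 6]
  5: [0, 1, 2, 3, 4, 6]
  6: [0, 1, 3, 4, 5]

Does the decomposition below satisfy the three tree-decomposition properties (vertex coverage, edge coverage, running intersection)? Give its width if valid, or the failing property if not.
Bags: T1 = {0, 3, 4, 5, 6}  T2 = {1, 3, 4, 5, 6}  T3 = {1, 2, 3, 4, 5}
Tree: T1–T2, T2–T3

Vertex coverage: the bags together contain {0, 1, 2, 3, 4, 5, 6}, the full vertex set. Edge coverage: each edge of G has both endpoints in at least one bag. Running intersection: for every vertex, the bags containing it form a connected subtree. All three properties hold, so this is a valid tree decomposition of width max|bag| − 1 = 4, and hence tw(G) ≤ 4.

Yes; width 4.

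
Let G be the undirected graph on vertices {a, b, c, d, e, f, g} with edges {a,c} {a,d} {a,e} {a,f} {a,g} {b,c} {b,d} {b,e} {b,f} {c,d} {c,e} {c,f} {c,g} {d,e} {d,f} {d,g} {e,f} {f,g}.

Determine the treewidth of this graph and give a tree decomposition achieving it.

Treewidth 4.
Bags: B1 = {a, c, d, f, g}  B2 = {a, c, d, e, f}  B3 = {b, c, d, e, f}
Tree: B1–B2, B2–B3

Each bag holds 5 vertices, so the decomposition has width 4, which upper-bounds the treewidth. Conversely, {a, c, d, f, g} is a clique of size 5, and the vertices of any clique must share a bag in every tree decomposition; so some bag has ≥ 5 vertices and tw(G) ≥ 4. Hence tw(G) = 4 exactly.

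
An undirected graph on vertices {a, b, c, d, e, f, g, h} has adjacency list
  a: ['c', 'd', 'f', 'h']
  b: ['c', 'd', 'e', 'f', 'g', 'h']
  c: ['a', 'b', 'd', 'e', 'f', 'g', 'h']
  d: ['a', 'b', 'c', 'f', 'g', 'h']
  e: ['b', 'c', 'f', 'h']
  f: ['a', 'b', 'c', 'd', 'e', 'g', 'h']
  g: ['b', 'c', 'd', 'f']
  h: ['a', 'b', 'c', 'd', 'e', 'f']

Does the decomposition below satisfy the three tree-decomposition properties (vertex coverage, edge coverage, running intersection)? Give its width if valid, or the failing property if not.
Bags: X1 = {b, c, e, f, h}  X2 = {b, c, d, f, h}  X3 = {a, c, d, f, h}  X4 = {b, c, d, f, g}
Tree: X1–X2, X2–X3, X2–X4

Vertex coverage: the bags together contain {a, b, c, d, e, f, g, h}, the full vertex set. Edge coverage: each edge of G has both endpoints in at least one bag. Running intersection: for every vertex, the bags containing it form a connected subtree. All three properties hold, so this is a valid tree decomposition of width max|bag| − 1 = 4, and hence tw(G) ≤ 4.

Yes; width 4.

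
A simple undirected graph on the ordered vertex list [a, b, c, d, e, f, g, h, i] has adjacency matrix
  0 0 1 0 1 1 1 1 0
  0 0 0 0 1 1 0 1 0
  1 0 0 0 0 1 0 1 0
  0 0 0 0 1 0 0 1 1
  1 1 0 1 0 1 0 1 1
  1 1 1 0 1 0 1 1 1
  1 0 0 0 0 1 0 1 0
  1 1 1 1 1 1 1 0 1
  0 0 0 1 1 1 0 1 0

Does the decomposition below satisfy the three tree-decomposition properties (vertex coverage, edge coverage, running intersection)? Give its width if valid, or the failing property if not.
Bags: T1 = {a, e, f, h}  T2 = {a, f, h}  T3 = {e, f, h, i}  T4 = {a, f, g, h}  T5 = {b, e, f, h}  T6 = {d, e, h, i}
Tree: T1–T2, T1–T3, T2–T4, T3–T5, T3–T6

A tree decomposition must satisfy three properties: every vertex lies in some bag; for every edge, both endpoints lie together in some bag; and for every vertex, the bags containing it form a connected subtree. Here vertex c appears in no bag, so the decomposition is invalid.

No — vertex c appears in no bag.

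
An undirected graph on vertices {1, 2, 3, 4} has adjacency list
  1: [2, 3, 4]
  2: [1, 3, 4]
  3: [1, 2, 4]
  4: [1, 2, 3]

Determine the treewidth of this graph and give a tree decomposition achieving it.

Treewidth 3.
One such decomposition:
Bags: B1 = {1, 2, 3, 4}
Tree: (single bag)

A single bag containing all 4 vertices is trivially a valid decomposition of width 3. Conversely, {1, 2, 3, 4} is a clique of size 4, and the vertices of any clique must share a bag in every tree decomposition; so some bag has ≥ 4 vertices and tw(G) ≥ 3. Combining the bounds, tw(G) = 3.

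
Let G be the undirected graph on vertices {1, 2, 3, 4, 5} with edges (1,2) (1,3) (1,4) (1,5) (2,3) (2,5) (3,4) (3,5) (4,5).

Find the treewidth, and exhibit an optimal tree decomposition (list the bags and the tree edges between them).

Treewidth 3.
Bags: B1 = {1, 2, 3, 5}  B2 = {1, 3, 4, 5}
Tree: B1–B2

Each bag holds 4 vertices, so the decomposition has width 3, which upper-bounds the treewidth. On the other hand G contains the 4-clique {1, 2, 3, 5}. A clique must lie in a single bag of any decomposition, so no decomposition can have width below 3. The upper and lower bounds meet at 3, so that is the treewidth.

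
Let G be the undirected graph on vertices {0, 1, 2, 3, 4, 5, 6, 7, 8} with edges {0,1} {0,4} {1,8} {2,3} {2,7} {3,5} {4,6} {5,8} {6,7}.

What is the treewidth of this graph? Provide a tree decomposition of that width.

Treewidth 2.
One such decomposition:
Bags: B1 = {4, 6, 7}  B2 = {2, 4, 7}  B3 = {2, 3, 4}  B4 = {3, 4, 5}  B5 = {4, 5, 8}  B6 = {1, 4, 8}  B7 = {0, 1, 4}
Tree: B1–B2, B2–B3, B3–B4, B4–B5, B5–B6, B6–B7

Each bag holds 3 vertices, so the decomposition has width 2, which upper-bounds the treewidth. Since 4–6–7–2–3–5–8–1–0–4 is a cycle in G, G is not acyclic. Forests are exactly the graphs of treewidth ≤ 1, so tw(G) ≥ 2. Combining the bounds, tw(G) = 2.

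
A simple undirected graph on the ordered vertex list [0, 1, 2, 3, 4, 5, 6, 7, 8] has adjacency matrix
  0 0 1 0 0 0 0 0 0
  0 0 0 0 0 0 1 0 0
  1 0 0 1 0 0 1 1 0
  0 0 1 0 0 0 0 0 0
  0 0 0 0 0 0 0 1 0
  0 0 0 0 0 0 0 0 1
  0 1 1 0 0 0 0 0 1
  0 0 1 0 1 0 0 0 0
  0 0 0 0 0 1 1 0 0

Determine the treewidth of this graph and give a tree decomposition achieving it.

Treewidth 1.
One such decomposition:
Bags: B1 = {2, 6}  B2 = {2, 7}  B3 = {4, 7}  B4 = {6, 8}  B5 = {2, 3}  B6 = {5, 8}  B7 = {1, 6}  B8 = {0, 2}
Tree: B1–B2, B2–B3, B1–B4, B1–B5, B4–B6, B1–B7, B5–B8

The largest bag has 2 vertices, giving width 1; this decomposition certifies tw(G) ≤ 1. Since G has at least one edge (e.g. 2–6), it is not an edgeless graph, so tw(G) ≥ 1. Hence tw(G) = 1 exactly.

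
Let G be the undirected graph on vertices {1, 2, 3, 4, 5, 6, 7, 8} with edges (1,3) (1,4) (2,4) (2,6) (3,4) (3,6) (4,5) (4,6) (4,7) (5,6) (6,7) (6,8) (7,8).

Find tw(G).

A width-2 tree decomposition is:
Bags: B1 = {4, 5, 6}  B2 = {3, 4, 6}  B3 = {1, 3, 4}  B4 = {2, 4, 6}  B5 = {4, 6, 7}  B6 = {6, 7, 8}
Tree: B1–B2, B2–B3, B1–B4, B2–B5, B5–B6
Every bag has size at most 3, so the width is 3 − 1 = 2 and tw(G) ≤ 2. On the other hand G contains the 3-clique {6, 7, 8}. A clique must lie in a single bag of any decomposition, so no decomposition can have width below 2. Combining the bounds, tw(G) = 2.

2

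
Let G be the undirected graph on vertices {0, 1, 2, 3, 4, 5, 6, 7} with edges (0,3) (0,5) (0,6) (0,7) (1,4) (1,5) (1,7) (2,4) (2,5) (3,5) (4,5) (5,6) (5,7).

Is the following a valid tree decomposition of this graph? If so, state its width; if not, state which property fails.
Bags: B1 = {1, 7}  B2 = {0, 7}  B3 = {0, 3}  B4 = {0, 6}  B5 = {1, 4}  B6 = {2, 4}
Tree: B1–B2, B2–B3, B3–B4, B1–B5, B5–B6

A tree decomposition must satisfy three properties: every vertex lies in some bag; for every edge, both endpoints lie together in some bag; and for every vertex, the bags containing it form a connected subtree. Here vertex 5 appears in no bag, so the decomposition is invalid.

No — vertex 5 appears in no bag.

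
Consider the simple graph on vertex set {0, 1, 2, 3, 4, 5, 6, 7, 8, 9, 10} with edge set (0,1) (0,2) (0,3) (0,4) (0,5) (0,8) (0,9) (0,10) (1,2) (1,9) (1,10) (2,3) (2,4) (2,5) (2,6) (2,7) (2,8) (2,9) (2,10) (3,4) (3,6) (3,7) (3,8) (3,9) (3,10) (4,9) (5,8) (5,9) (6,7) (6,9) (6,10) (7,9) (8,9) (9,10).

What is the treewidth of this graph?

A width-4 tree decomposition is:
Bags: B1 = {2, 3, 6, 7, 9}  B2 = {2, 3, 6, 9, 10}  B3 = {0, 2, 3, 9, 10}  B4 = {0, 2, 3, 8, 9}  B5 = {0, 2, 3, 4, 9}  B6 = {0, 1, 2, 9, 10}  B7 = {0, 2, 5, 8, 9}
Tree: B1–B2, B2–B3, B3–B4, B3–B5, B3–B6, B4–B7
Each bag holds 5 vertices, so the decomposition has width 4, which upper-bounds the treewidth. Conversely, {0, 1, 2, 9, 10} is a clique of size 5, and the vertices of any clique must share a bag in every tree decomposition; so some bag has ≥ 5 vertices and tw(G) ≥ 4. The upper and lower bounds meet at 4, so that is the treewidth.

4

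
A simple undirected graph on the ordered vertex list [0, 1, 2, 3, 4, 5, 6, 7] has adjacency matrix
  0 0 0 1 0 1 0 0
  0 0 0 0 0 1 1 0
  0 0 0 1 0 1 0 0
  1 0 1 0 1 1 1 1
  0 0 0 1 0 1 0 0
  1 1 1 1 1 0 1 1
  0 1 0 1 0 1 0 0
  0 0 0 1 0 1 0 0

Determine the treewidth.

2

A width-2 tree decomposition is:
Bags: B1 = {2, 3, 5}  B2 = {3, 5, 7}  B3 = {0, 3, 5}  B4 = {3, 5, 6}  B5 = {3, 4, 5}  B6 = {1, 5, 6}
Tree: B1–B2, B1–B3, B2–B4, B3–B5, B4–B6
Every bag has size at most 3, so the width is 3 − 1 = 2 and tw(G) ≤ 2. On the other hand G contains the 3-clique {1, 5, 6}. A clique must lie in a single bag of any decomposition, so no decomposition can have width below 2. Hence tw(G) = 2 exactly.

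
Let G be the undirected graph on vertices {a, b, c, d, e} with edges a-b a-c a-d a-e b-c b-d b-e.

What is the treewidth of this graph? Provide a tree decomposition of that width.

Every bag has size at most 3, so the width is 3 − 1 = 2 and tw(G) ≤ 2. Conversely, {a, b, d} is a clique of size 3, and the vertices of any clique must share a bag in every tree decomposition; so some bag has ≥ 3 vertices and tw(G) ≥ 2. Combining the bounds, tw(G) = 2.

Treewidth 2.
One such decomposition:
Bags: B1 = {a, b, c}  B2 = {a, b, d}  B3 = {a, b, e}
Tree: B1–B2, B2–B3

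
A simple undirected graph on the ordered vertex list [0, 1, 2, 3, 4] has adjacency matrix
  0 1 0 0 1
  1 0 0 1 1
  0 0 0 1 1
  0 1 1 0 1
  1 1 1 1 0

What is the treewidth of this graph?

A width-2 tree decomposition is:
Bags: B1 = {2, 3, 4}  B2 = {1, 3, 4}  B3 = {0, 1, 4}
Tree: B1–B2, B2–B3
Every bag has size at most 3, so the width is 3 − 1 = 2 and tw(G) ≤ 2. For the lower bound, the 3 vertices {0, 1, 4} are pairwise adjacent, and any tree decomposition puts a clique entirely inside one bag — forcing width ≥ 2. The upper and lower bounds meet at 2, so that is the treewidth.

2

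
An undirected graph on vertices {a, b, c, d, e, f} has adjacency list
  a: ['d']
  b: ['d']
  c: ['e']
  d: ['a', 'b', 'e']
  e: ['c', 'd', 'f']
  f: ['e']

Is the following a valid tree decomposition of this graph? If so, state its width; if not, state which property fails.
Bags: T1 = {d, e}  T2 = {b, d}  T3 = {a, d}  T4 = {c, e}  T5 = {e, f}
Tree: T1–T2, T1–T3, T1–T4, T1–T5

Yes; width 1.

Every vertex of G appears in some bag (union = {a, b, c, d, e, f}); every edge is covered by a bag; and for each vertex v the set of bags containing v is connected in the bag tree. The decomposition is therefore valid. The largest bag has 2 vertices, so the width is 1.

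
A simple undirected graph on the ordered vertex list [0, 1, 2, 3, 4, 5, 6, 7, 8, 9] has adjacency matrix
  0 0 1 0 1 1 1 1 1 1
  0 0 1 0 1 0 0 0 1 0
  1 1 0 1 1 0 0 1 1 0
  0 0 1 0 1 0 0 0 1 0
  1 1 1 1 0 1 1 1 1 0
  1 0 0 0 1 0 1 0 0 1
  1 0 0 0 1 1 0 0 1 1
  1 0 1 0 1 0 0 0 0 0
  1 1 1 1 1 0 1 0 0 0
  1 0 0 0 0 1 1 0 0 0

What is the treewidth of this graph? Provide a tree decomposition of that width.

Each bag holds 4 vertices, so the decomposition has width 3, which upper-bounds the treewidth. On the other hand G contains the 4-clique {0, 5, 6, 9}. A clique must lie in a single bag of any decomposition, so no decomposition can have width below 3. Therefore the treewidth is 3.

Treewidth 3.
Bags: B1 = {0, 2, 4, 8}  B2 = {0, 4, 6, 8}  B3 = {0, 4, 5, 6}  B4 = {0, 5, 6, 9}  B5 = {1, 2, 4, 8}  B6 = {2, 3, 4, 8}  B7 = {0, 2, 4, 7}
Tree: B1–B2, B2–B3, B3–B4, B1–B5, B5–B6, B1–B7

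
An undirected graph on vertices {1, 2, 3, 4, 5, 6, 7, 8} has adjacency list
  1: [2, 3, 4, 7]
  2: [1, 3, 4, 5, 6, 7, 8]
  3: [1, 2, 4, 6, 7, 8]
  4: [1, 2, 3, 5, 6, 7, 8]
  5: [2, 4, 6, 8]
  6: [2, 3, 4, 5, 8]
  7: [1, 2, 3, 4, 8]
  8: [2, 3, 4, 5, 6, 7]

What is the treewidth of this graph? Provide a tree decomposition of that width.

Treewidth 4.
One such decomposition:
Bags: B1 = {2, 3, 4, 6, 8}  B2 = {2, 3, 4, 7, 8}  B3 = {2, 4, 5, 6, 8}  B4 = {1, 2, 3, 4, 7}
Tree: B1–B2, B1–B3, B2–B4

The largest bag has 5 vertices, giving width 4; this decomposition certifies tw(G) ≤ 4. For the lower bound, the 5 vertices {2, 3, 4, 6, 8} are pairwise adjacent, and any tree decomposition puts a clique entirely inside one bag — forcing width ≥ 4. The upper and lower bounds meet at 4, so that is the treewidth.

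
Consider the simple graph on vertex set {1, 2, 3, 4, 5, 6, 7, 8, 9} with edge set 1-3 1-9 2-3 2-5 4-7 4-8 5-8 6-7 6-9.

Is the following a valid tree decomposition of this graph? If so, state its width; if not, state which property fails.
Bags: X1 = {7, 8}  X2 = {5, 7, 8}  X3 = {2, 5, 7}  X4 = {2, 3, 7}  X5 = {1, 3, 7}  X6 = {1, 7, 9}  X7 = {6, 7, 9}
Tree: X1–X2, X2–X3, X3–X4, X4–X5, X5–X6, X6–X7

No — vertex 4 appears in no bag.

A tree decomposition must satisfy three properties: every vertex lies in some bag; for every edge, both endpoints lie together in some bag; and for every vertex, the bags containing it form a connected subtree. Here vertex 4 appears in no bag, so the decomposition is invalid.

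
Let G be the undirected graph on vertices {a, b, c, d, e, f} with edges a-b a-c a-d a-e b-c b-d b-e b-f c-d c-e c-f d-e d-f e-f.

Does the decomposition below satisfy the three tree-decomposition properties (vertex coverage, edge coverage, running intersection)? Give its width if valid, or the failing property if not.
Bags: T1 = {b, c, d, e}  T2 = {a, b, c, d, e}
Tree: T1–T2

A tree decomposition must satisfy three properties: every vertex lies in some bag; for every edge, both endpoints lie together in some bag; and for every vertex, the bags containing it form a connected subtree. Here vertex f appears in no bag, so the decomposition is invalid.

No — vertex f appears in no bag.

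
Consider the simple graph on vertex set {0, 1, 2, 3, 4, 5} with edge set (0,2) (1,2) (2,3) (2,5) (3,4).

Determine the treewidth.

1

A width-1 tree decomposition is:
Bags: B1 = {2, 3}  B2 = {1, 2}  B3 = {3, 4}  B4 = {0, 2}  B5 = {2, 5}
Tree: B1–B2, B1–B3, B2–B4, B4–B5
Each bag holds 2 vertices, so the decomposition has width 1, which upper-bounds the treewidth. Since G has at least one edge (e.g. 2–3), it is not an edgeless graph, so tw(G) ≥ 1. The upper and lower bounds meet at 1, so that is the treewidth.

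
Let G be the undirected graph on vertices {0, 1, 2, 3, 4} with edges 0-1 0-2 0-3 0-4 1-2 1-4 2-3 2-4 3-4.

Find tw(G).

3

A width-3 tree decomposition is:
Bags: B1 = {0, 1, 2, 4}  B2 = {0, 2, 3, 4}
Tree: B1–B2
Each bag holds 4 vertices, so the decomposition has width 3, which upper-bounds the treewidth. Conversely, {0, 1, 2, 4} is a clique of size 4, and the vertices of any clique must share a bag in every tree decomposition; so some bag has ≥ 4 vertices and tw(G) ≥ 3. Hence tw(G) = 3 exactly.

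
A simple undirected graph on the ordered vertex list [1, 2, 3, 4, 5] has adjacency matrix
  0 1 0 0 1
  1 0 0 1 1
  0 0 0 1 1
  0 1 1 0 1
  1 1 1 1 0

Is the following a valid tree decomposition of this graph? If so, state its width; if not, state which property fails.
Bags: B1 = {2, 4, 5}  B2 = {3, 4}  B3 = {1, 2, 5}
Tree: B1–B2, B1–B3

A tree decomposition must satisfy three properties: every vertex lies in some bag; for every edge, both endpoints lie together in some bag; and for every vertex, the bags containing it form a connected subtree. Here edge (5,3) lies in no bag, so the decomposition is invalid.

No — edge (5,3) lies in no bag.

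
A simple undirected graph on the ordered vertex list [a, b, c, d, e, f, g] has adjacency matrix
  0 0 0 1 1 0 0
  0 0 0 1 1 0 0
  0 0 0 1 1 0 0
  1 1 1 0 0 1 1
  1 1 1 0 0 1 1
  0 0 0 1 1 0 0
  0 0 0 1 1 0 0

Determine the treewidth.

A width-2 tree decomposition is:
Bags: B1 = {d, e, f}  B2 = {a, d, e}  B3 = {c, d, e}  B4 = {d, e, g}  B5 = {b, d, e}
Tree: B1–B2, B2–B3, B3–B4, B4–B5
The largest bag has 3 vertices, giving width 2; this decomposition certifies tw(G) ≤ 2. For the lower bound, G contains the cycle e–f–d–a–e, so G is not a forest; only forests have treewidth ≤ 1, hence tw(G) ≥ 2. Combining the bounds, tw(G) = 2.

2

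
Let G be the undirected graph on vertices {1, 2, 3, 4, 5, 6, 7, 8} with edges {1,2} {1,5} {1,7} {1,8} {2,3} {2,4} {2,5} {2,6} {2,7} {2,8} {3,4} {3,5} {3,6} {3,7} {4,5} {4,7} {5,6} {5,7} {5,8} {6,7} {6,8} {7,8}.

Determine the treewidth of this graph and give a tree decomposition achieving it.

Treewidth 4.
One such decomposition:
Bags: B1 = {1, 2, 5, 7, 8}  B2 = {2, 5, 6, 7, 8}  B3 = {2, 3, 5, 6, 7}  B4 = {2, 3, 4, 5, 7}
Tree: B1–B2, B2–B3, B3–B4

The largest bag has 5 vertices, giving width 4; this decomposition certifies tw(G) ≤ 4. Conversely, {1, 2, 5, 7, 8} is a clique of size 5, and the vertices of any clique must share a bag in every tree decomposition; so some bag has ≥ 5 vertices and tw(G) ≥ 4. Hence tw(G) = 4 exactly.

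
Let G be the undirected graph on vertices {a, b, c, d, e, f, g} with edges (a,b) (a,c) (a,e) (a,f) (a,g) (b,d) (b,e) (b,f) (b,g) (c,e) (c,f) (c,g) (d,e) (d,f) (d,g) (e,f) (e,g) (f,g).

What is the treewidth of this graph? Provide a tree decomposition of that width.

Every bag has size at most 5, so the width is 5 − 1 = 4 and tw(G) ≤ 4. On the other hand G contains the 5-clique {b, d, e, f, g}. A clique must lie in a single bag of any decomposition, so no decomposition can have width below 4. Combining the bounds, tw(G) = 4.

Treewidth 4.
One optimal decomposition is:
Bags: B1 = {b, d, e, f, g}  B2 = {a, b, e, f, g}  B3 = {a, c, e, f, g}
Tree: B1–B2, B2–B3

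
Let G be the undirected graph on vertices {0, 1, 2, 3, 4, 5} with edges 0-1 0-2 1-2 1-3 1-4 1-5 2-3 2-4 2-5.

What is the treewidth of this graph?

2

A width-2 tree decomposition is:
Bags: B1 = {1, 2, 5}  B2 = {0, 1, 2}  B3 = {1, 2, 4}  B4 = {1, 2, 3}
Tree: B1–B2, B2–B3, B2–B4
Every bag has size at most 3, so the width is 3 − 1 = 2 and tw(G) ≤ 2. Conversely, {0, 1, 2} is a clique of size 3, and the vertices of any clique must share a bag in every tree decomposition; so some bag has ≥ 3 vertices and tw(G) ≥ 2. Therefore the treewidth is 2.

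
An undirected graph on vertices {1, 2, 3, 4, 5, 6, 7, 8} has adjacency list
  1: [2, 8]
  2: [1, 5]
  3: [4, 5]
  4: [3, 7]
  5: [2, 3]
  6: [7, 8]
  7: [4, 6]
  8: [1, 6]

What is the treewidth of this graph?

A width-2 tree decomposition is:
Bags: B1 = {1, 6, 8}  B2 = {1, 2, 6}  B3 = {2, 5, 6}  B4 = {3, 5, 6}  B5 = {3, 4, 6}  B6 = {4, 6, 7}
Tree: B1–B2, B2–B3, B3–B4, B4–B5, B5–B6
Every bag has size at most 3, so the width is 3 − 1 = 2 and tw(G) ≤ 2. For the lower bound, G contains the cycle 6–8–1–2–5–3–4–7–6, so G is not a forest; only forests have treewidth ≤ 1, hence tw(G) ≥ 2. Hence tw(G) = 2 exactly.

2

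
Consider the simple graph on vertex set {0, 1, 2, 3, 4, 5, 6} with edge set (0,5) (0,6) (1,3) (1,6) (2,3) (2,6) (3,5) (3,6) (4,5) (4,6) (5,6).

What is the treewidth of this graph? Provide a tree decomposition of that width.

Each bag holds 3 vertices, so the decomposition has width 2, which upper-bounds the treewidth. For the lower bound, the 3 vertices {0, 5, 6} are pairwise adjacent, and any tree decomposition puts a clique entirely inside one bag — forcing width ≥ 2. Combining the bounds, tw(G) = 2.

Treewidth 2.
Bags: B1 = {2, 3, 6}  B2 = {3, 5, 6}  B3 = {1, 3, 6}  B4 = {0, 5, 6}  B5 = {4, 5, 6}
Tree: B1–B2, B2–B3, B2–B4, B2–B5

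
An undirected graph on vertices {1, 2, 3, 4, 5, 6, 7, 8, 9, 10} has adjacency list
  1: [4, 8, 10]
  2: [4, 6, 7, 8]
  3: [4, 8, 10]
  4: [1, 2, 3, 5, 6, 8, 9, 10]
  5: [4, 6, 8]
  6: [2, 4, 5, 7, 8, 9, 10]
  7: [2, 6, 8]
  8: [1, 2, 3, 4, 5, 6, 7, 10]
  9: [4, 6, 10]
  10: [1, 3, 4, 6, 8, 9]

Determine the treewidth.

A width-3 tree decomposition is:
Bags: B1 = {1, 4, 8, 10}  B2 = {4, 6, 8, 10}  B3 = {4, 6, 9, 10}  B4 = {4, 5, 6, 8}  B5 = {2, 4, 6, 8}  B6 = {3, 4, 8, 10}  B7 = {2, 6, 7, 8}
Tree: B1–B2, B2–B3, B2–B4, B2–B5, B1–B6, B5–B7
Each bag holds 4 vertices, so the decomposition has width 3, which upper-bounds the treewidth. For the lower bound, the 4 vertices {1, 4, 8, 10} are pairwise adjacent, and any tree decomposition puts a clique entirely inside one bag — forcing width ≥ 3. Hence tw(G) = 3 exactly.

3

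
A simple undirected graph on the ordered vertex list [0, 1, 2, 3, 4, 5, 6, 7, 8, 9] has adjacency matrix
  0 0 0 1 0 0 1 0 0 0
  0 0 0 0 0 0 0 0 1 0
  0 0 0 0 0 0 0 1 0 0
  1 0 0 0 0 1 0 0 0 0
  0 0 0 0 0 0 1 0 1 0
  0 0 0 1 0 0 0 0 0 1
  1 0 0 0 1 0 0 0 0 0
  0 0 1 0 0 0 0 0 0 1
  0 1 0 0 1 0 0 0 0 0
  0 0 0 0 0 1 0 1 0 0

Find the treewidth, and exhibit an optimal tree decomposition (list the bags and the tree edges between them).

Treewidth 1.
One such decomposition:
Bags: B1 = {1, 8}  B2 = {4, 8}  B3 = {4, 6}  B4 = {0, 6}  B5 = {0, 3}  B6 = {3, 5}  B7 = {5, 9}  B8 = {7, 9}  B9 = {2, 7}
Tree: B1–B2, B2–B3, B3–B4, B4–B5, B5–B6, B6–B7, B7–B8, B8–B9

Each bag holds 2 vertices, so the decomposition has width 1, which upper-bounds the treewidth. Since G has at least one edge (e.g. 1–8), it is not an edgeless graph, so tw(G) ≥ 1. The upper and lower bounds meet at 1, so that is the treewidth.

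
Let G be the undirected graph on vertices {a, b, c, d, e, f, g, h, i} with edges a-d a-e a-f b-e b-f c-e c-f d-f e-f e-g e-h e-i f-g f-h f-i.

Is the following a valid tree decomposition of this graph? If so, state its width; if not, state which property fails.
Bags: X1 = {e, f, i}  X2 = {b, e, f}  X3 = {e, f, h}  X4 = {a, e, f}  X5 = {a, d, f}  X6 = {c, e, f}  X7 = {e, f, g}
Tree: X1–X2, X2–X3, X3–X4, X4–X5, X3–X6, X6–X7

Yes; width 2.

Vertex coverage: the bags together contain {a, b, c, d, e, f, g, h, i}, the full vertex set. Edge coverage: each edge of G has both endpoints in at least one bag. Running intersection: for every vertex, the bags containing it form a connected subtree. All three properties hold, so this is a valid tree decomposition of width max|bag| − 1 = 2, and hence tw(G) ≤ 2.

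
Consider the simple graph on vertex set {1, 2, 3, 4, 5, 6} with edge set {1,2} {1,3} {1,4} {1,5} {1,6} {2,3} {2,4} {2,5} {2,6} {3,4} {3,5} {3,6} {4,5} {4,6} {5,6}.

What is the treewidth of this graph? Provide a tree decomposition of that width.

A single bag containing all 6 vertices is trivially a valid decomposition of width 5. For the lower bound, the 6 vertices {1, 2, 3, 4, 5, 6} are pairwise adjacent, and any tree decomposition puts a clique entirely inside one bag — forcing width ≥ 5. Combining the bounds, tw(G) = 5.

Treewidth 5.
One such decomposition:
Bags: B1 = {1, 2, 3, 4, 5, 6}
Tree: (single bag)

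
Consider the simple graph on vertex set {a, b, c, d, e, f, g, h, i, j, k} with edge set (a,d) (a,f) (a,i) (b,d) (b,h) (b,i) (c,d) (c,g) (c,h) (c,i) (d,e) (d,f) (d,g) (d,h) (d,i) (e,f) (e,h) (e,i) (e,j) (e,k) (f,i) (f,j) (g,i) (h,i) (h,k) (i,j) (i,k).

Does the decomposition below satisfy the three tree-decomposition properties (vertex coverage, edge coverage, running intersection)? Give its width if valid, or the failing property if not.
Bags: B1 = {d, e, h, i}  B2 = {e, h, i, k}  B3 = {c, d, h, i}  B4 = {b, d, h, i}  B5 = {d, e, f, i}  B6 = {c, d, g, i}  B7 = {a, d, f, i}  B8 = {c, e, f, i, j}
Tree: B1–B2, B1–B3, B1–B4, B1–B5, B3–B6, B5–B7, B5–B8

A tree decomposition must satisfy three properties: every vertex lies in some bag; for every edge, both endpoints lie together in some bag; and for every vertex, the bags containing it form a connected subtree. Here bags containing vertex c are not connected in the tree, so the decomposition is invalid.

No — bags containing vertex c are not connected in the tree.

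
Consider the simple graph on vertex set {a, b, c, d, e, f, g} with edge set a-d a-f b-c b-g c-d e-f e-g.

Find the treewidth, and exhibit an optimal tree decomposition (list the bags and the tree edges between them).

Each bag holds 3 vertices, so the decomposition has width 2, which upper-bounds the treewidth. For the lower bound, G contains the cycle a–d–c–b–g–e–f–a, so G is not a forest; only forests have treewidth ≤ 1, hence tw(G) ≥ 2. The upper and lower bounds meet at 2, so that is the treewidth.

Treewidth 2.
One optimal decomposition is:
Bags: B1 = {a, c, d}  B2 = {a, b, c}  B3 = {a, b, g}  B4 = {a, e, g}  B5 = {a, e, f}
Tree: B1–B2, B2–B3, B3–B4, B4–B5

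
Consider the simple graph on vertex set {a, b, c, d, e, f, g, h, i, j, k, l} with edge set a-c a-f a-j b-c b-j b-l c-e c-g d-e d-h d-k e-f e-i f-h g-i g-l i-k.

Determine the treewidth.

A width-3 tree decomposition is:
Bags: B1 = {d, h, i, k}  B2 = {d, e, h, i}  B3 = {e, f, h, i}  B4 = {e, f, g, i}  B5 = {c, e, f, g}  B6 = {a, c, f, g}  B7 = {a, c, g, l}  B8 = {a, b, c, l}  B9 = {a, b, j, l}
Tree: B1–B2, B2–B3, B3–B4, B4–B5, B5–B6, B6–B7, B7–B8, B8–B9
Every bag has size at most 4, so the width is 4 − 1 = 3 and tw(G) ≤ 3. For the lower bound: the 4 vertex sets {d,h,k}, {i}, {e}, {a,c,f,g} are disjoint, each induces a connected subgraph, and every pair is joined by at least one edge of G. Contracting each set to a single vertex therefore yields K_{4} as a minor, and since treewidth is minor-monotone, tw(G) ≥ tw(K_{4}) = 3. The upper and lower bounds meet at 3, so that is the treewidth.

3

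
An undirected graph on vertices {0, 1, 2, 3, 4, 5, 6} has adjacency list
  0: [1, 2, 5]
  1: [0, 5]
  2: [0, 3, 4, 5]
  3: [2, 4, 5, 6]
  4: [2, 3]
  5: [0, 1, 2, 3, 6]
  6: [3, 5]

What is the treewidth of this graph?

2

A width-2 tree decomposition is:
Bags: B1 = {2, 3, 4}  B2 = {2, 3, 5}  B3 = {3, 5, 6}  B4 = {0, 2, 5}  B5 = {0, 1, 5}
Tree: B1–B2, B2–B3, B2–B4, B4–B5
Each bag holds 3 vertices, so the decomposition has width 2, which upper-bounds the treewidth. On the other hand G contains the 3-clique {2, 3, 4}. A clique must lie in a single bag of any decomposition, so no decomposition can have width below 2. Combining the bounds, tw(G) = 2.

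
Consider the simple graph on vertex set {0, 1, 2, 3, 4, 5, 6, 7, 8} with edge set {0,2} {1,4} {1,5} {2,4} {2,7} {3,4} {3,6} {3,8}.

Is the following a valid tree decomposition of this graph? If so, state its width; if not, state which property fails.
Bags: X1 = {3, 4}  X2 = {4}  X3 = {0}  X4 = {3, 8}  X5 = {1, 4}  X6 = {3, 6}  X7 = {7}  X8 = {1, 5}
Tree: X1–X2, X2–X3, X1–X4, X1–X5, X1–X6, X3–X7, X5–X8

A tree decomposition must satisfy three properties: every vertex lies in some bag; for every edge, both endpoints lie together in some bag; and for every vertex, the bags containing it form a connected subtree. Here vertex 2 appears in no bag, so the decomposition is invalid.

No — vertex 2 appears in no bag.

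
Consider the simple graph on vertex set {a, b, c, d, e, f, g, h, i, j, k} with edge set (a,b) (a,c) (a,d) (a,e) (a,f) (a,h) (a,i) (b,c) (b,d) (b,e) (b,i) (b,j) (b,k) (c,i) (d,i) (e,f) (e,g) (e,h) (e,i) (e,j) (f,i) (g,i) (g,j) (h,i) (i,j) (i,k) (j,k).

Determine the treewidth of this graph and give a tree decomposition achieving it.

Each bag holds 4 vertices, so the decomposition has width 3, which upper-bounds the treewidth. Conversely, {e, g, i, j} is a clique of size 4, and the vertices of any clique must share a bag in every tree decomposition; so some bag has ≥ 4 vertices and tw(G) ≥ 3. Combining the bounds, tw(G) = 3.

Treewidth 3.
One optimal decomposition is:
Bags: B1 = {b, e, i, j}  B2 = {a, b, e, i}  B3 = {e, g, i, j}  B4 = {a, b, c, i}  B5 = {a, e, f, i}  B6 = {b, i, j, k}  B7 = {a, e, h, i}  B8 = {a, b, d, i}
Tree: B1–B2, B1–B3, B2–B4, B2–B5, B1–B6, B2–B7, B2–B8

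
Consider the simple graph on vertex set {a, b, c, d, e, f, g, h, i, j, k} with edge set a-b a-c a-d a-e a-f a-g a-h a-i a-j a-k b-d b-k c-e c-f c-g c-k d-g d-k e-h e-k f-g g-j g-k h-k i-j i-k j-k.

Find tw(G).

A width-3 tree decomposition is:
Bags: B1 = {a, c, g, k}  B2 = {a, d, g, k}  B3 = {a, b, d, k}  B4 = {a, g, j, k}  B5 = {a, c, e, k}  B6 = {a, c, f, g}  B7 = {a, i, j, k}  B8 = {a, e, h, k}
Tree: B1–B2, B2–B3, B1–B4, B1–B5, B1–B6, B4–B7, B5–B8
The largest bag has 4 vertices, giving width 3; this decomposition certifies tw(G) ≤ 3. Conversely, {a, c, f, g} is a clique of size 4, and the vertices of any clique must share a bag in every tree decomposition; so some bag has ≥ 4 vertices and tw(G) ≥ 3. Therefore the treewidth is 3.

3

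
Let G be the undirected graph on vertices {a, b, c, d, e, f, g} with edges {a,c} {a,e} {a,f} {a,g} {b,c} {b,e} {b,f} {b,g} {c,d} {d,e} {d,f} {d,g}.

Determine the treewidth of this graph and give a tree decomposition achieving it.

Each bag holds 4 vertices, so the decomposition has width 3, which upper-bounds the treewidth. For the lower bound: the 4 vertex sets {b,e}, {c,d}, {a}, {g} are disjoint, each induces a connected subgraph, and every pair is joined by at least one edge of G. Contracting each set to a single vertex therefore yields K_{4} as a minor, and since treewidth is minor-monotone, tw(G) ≥ tw(K_{4}) = 3. The upper and lower bounds meet at 3, so that is the treewidth.

Treewidth 3.
One optimal decomposition is:
Bags: B1 = {a, b, d, e}  B2 = {a, b, c, d}  B3 = {a, b, d, g}  B4 = {a, b, d, f}
Tree: B1–B2, B2–B3, B3–B4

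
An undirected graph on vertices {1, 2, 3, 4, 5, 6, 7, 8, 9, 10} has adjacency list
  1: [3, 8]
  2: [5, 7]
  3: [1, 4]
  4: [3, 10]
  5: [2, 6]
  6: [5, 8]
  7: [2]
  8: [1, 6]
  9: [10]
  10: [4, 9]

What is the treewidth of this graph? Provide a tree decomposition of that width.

Treewidth 1.
One optimal decomposition is:
Bags: B1 = {2, 7}  B2 = {2, 5}  B3 = {5, 6}  B4 = {6, 8}  B5 = {1, 8}  B6 = {1, 3}  B7 = {3, 4}  B8 = {4, 10}  B9 = {9, 10}
Tree: B1–B2, B2–B3, B3–B4, B4–B5, B5–B6, B6–B7, B7–B8, B8–B9

The largest bag has 2 vertices, giving width 1; this decomposition certifies tw(G) ≤ 1. Any graph with an edge has treewidth ≥ 1, and G has the edge 7–2. Hence tw(G) = 1 exactly.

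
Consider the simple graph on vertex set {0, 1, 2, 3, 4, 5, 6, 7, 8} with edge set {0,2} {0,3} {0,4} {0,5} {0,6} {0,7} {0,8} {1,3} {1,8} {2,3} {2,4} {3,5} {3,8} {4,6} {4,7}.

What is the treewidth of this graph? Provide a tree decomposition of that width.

Treewidth 2.
One optimal decomposition is:
Bags: B1 = {0, 2, 4}  B2 = {0, 2, 3}  B3 = {0, 3, 5}  B4 = {0, 3, 8}  B5 = {1, 3, 8}  B6 = {0, 4, 7}  B7 = {0, 4, 6}
Tree: B1–B2, B2–B3, B3–B4, B4–B5, B1–B6, B1–B7

Every bag has size at most 3, so the width is 3 − 1 = 2 and tw(G) ≤ 2. Conversely, {0, 3, 8} is a clique of size 3, and the vertices of any clique must share a bag in every tree decomposition; so some bag has ≥ 3 vertices and tw(G) ≥ 2. Hence tw(G) = 2 exactly.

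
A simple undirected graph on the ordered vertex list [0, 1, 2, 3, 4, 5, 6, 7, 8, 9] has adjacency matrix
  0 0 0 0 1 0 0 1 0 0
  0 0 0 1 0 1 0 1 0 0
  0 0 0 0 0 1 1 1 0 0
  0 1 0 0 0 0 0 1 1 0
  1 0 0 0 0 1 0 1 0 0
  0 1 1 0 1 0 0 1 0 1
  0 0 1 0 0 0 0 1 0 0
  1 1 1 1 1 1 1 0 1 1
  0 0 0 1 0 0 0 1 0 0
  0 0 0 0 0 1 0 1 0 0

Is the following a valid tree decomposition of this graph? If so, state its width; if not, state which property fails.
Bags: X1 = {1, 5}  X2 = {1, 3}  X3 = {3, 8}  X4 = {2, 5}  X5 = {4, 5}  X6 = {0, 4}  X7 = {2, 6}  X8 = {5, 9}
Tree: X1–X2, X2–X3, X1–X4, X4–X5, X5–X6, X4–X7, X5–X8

A tree decomposition must satisfy three properties: every vertex lies in some bag; for every edge, both endpoints lie together in some bag; and for every vertex, the bags containing it form a connected subtree. Here vertex 7 appears in no bag, so the decomposition is invalid.

No — vertex 7 appears in no bag.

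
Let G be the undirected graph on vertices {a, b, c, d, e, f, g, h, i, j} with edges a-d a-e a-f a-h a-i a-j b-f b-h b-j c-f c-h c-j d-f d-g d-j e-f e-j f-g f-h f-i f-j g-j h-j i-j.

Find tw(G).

3

A width-3 tree decomposition is:
Bags: B1 = {a, f, i, j}  B2 = {a, f, h, j}  B3 = {a, d, f, j}  B4 = {c, f, h, j}  B5 = {d, f, g, j}  B6 = {a, e, f, j}  B7 = {b, f, h, j}
Tree: B1–B2, B2–B3, B2–B4, B3–B5, B3–B6, B4–B7
Each bag holds 4 vertices, so the decomposition has width 3, which upper-bounds the treewidth. For the lower bound, the 4 vertices {d, f, g, j} are pairwise adjacent, and any tree decomposition puts a clique entirely inside one bag — forcing width ≥ 3. The upper and lower bounds meet at 3, so that is the treewidth.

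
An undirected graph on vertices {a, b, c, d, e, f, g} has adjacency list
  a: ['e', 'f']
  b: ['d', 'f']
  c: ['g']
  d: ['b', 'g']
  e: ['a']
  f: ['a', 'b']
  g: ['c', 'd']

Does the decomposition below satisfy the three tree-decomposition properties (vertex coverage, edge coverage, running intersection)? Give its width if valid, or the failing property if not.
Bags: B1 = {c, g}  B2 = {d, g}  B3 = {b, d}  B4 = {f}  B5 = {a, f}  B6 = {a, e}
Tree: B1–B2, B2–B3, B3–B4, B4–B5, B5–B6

A tree decomposition must satisfy three properties: every vertex lies in some bag; for every edge, both endpoints lie together in some bag; and for every vertex, the bags containing it form a connected subtree. Here edge (b,f) lies in no bag, so the decomposition is invalid.

No — edge (b,f) lies in no bag.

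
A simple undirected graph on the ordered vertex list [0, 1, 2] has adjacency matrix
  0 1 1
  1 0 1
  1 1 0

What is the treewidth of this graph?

2

A width-2 tree decomposition is:
Bags: B1 = {0, 1, 2}
Tree: (single bag)
A single bag containing all 3 vertices is trivially a valid decomposition of width 2. For the lower bound, the 3 vertices {0, 1, 2} are pairwise adjacent, and any tree decomposition puts a clique entirely inside one bag — forcing width ≥ 2. The upper and lower bounds meet at 2, so that is the treewidth.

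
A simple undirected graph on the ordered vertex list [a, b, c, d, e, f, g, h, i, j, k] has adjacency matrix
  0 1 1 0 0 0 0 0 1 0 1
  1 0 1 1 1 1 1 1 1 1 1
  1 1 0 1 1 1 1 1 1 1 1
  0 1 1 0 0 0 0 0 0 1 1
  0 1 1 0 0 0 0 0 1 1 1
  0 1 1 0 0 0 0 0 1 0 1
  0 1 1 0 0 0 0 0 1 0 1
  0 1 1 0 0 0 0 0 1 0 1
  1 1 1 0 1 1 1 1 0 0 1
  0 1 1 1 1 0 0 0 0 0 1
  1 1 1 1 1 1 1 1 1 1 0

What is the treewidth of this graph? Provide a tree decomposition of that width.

Treewidth 4.
One optimal decomposition is:
Bags: B1 = {a, b, c, i, k}  B2 = {b, c, g, i, k}  B3 = {b, c, e, i, k}  B4 = {b, c, f, i, k}  B5 = {b, c, e, j, k}  B6 = {b, c, d, j, k}  B7 = {b, c, h, i, k}
Tree: B1–B2, B1–B3, B1–B4, B3–B5, B5–B6, B4–B7

Each bag holds 5 vertices, so the decomposition has width 4, which upper-bounds the treewidth. For the lower bound, the 5 vertices {b, c, d, j, k} are pairwise adjacent, and any tree decomposition puts a clique entirely inside one bag — forcing width ≥ 4. Therefore the treewidth is 4.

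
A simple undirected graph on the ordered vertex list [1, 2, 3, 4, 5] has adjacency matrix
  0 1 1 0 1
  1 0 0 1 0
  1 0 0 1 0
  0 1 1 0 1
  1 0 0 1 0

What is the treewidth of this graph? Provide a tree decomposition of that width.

Each bag holds 3 vertices, so the decomposition has width 2, which upper-bounds the treewidth. For the lower bound, G contains the cycle 1–3–4–5–1, so G is not a forest; only forests have treewidth ≤ 1, hence tw(G) ≥ 2. Combining the bounds, tw(G) = 2.

Treewidth 2.
One optimal decomposition is:
Bags: B1 = {1, 3, 4}  B2 = {1, 4, 5}  B3 = {1, 2, 4}
Tree: B1–B2, B2–B3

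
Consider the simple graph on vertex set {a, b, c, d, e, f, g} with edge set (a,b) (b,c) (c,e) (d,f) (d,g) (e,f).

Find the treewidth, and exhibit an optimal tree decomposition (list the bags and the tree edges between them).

The largest bag has 2 vertices, giving width 1; this decomposition certifies tw(G) ≤ 1. G has an edge, so its treewidth is at least 1. Hence tw(G) = 1 exactly.

Treewidth 1.
One optimal decomposition is:
Bags: B1 = {d, g}  B2 = {d, f}  B3 = {e, f}  B4 = {c, e}  B5 = {b, c}  B6 = {a, b}
Tree: B1–B2, B2–B3, B3–B4, B4–B5, B5–B6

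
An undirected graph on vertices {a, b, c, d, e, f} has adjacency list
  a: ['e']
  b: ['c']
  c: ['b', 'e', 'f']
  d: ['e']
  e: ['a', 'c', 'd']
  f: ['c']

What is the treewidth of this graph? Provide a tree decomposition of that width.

Treewidth 1.
One such decomposition:
Bags: B1 = {c, e}  B2 = {a, e}  B3 = {d, e}  B4 = {c, f}  B5 = {b, c}
Tree: B1–B2, B2–B3, B1–B4, B1–B5

Each bag holds 2 vertices, so the decomposition has width 1, which upper-bounds the treewidth. Since G has at least one edge (e.g. c–e), it is not an edgeless graph, so tw(G) ≥ 1. Combining the bounds, tw(G) = 1.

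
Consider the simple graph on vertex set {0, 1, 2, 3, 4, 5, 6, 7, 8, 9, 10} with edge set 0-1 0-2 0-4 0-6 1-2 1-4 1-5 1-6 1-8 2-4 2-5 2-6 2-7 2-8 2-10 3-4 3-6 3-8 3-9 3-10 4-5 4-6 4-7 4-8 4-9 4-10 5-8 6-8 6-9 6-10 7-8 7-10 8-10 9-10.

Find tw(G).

4

A width-4 tree decomposition is:
Bags: B1 = {1, 2, 4, 5, 8}  B2 = {1, 2, 4, 6, 8}  B3 = {0, 1, 2, 4, 6}  B4 = {2, 4, 6, 8, 10}  B5 = {3, 4, 6, 8, 10}  B6 = {3, 4, 6, 9, 10}  B7 = {2, 4, 7, 8, 10}
Tree: B1–B2, B2–B3, B2–B4, B4–B5, B5–B6, B4–B7
Every bag has size at most 5, so the width is 5 − 1 = 4 and tw(G) ≤ 4. Conversely, {3, 4, 6, 9, 10} is a clique of size 5, and the vertices of any clique must share a bag in every tree decomposition; so some bag has ≥ 5 vertices and tw(G) ≥ 4. The upper and lower bounds meet at 4, so that is the treewidth.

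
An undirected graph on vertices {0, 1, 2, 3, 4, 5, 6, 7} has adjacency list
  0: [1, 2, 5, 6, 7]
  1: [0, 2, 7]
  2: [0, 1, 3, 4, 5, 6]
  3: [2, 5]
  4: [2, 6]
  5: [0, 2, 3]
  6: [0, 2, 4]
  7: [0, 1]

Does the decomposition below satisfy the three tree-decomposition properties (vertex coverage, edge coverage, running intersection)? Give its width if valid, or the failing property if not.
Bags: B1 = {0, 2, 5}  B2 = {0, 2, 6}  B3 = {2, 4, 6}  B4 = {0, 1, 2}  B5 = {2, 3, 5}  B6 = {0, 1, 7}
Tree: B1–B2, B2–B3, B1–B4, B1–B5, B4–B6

Yes; width 2.

Every vertex of G appears in some bag (union = {0, 1, 2, 3, 4, 5, 6, 7}); every edge is covered by a bag; and for each vertex v the set of bags containing v is connected in the bag tree. The decomposition is therefore valid. The largest bag has 3 vertices, so the width is 2.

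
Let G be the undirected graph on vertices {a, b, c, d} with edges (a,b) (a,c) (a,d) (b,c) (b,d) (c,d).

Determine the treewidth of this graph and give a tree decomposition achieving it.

A single bag containing all 4 vertices is trivially a valid decomposition of width 3. On the other hand G contains the 4-clique {a, b, c, d}. A clique must lie in a single bag of any decomposition, so no decomposition can have width below 3. Hence tw(G) = 3 exactly.

Treewidth 3.
Bags: B1 = {a, b, c, d}
Tree: (single bag)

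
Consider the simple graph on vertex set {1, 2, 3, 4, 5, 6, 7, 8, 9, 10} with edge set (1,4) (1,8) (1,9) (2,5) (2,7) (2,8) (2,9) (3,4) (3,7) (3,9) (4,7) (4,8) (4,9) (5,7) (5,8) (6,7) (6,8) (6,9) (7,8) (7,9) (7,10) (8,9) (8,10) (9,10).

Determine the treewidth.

A width-3 tree decomposition is:
Bags: B1 = {4, 7, 8, 9}  B2 = {6, 7, 8, 9}  B3 = {3, 4, 7, 9}  B4 = {7, 8, 9, 10}  B5 = {2, 7, 8, 9}  B6 = {1, 4, 8, 9}  B7 = {2, 5, 7, 8}
Tree: B1–B2, B1–B3, B2–B4, B4–B5, B1–B6, B5–B7
Every bag has size at most 4, so the width is 4 − 1 = 3 and tw(G) ≤ 3. Conversely, {1, 4, 8, 9} is a clique of size 4, and the vertices of any clique must share a bag in every tree decomposition; so some bag has ≥ 4 vertices and tw(G) ≥ 3. The upper and lower bounds meet at 3, so that is the treewidth.

3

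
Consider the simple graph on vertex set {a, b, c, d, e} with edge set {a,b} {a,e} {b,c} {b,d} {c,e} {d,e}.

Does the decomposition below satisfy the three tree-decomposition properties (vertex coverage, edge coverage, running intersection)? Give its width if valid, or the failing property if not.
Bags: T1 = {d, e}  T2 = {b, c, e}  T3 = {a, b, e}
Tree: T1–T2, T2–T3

A tree decomposition must satisfy three properties: every vertex lies in some bag; for every edge, both endpoints lie together in some bag; and for every vertex, the bags containing it form a connected subtree. Here edge (b,d) lies in no bag, so the decomposition is invalid.

No — edge (b,d) lies in no bag.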